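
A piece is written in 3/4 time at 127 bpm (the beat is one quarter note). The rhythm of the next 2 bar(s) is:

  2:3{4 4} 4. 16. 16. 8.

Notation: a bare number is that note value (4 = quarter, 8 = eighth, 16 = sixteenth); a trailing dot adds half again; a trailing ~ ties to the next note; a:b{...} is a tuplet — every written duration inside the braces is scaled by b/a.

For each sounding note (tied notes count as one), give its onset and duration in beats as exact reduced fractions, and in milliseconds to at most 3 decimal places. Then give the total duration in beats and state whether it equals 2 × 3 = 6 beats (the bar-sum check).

1) 0.0ms=0b +708.661ms=3/2b
2) 708.661ms=3/2b +708.661ms=3/2b
3) 1417.323ms=3b +708.661ms=3/2b
4) 2125.984ms=9/2b +177.165ms=3/8b
5) 2303.15ms=39/8b +177.165ms=3/8b
6) 2480.315ms=21/4b +354.331ms=3/4b
Σ=6b of 6 (127bpm 3/4) — PASS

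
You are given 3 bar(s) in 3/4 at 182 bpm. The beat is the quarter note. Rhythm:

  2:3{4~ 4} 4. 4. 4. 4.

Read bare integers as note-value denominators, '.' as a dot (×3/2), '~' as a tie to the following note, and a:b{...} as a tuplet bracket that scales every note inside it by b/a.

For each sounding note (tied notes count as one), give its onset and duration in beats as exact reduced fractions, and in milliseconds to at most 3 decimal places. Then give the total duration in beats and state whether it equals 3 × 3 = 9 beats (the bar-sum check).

1) 0.0ms=0b +989.011ms=3b
2) 989.011ms=3b +494.505ms=3/2b
3) 1483.516ms=9/2b +494.505ms=3/2b
4) 1978.022ms=6b +494.505ms=3/2b
5) 2472.527ms=15/2b +494.505ms=3/2b
Σ=9b of 9 (182bpm 3/4) — PASS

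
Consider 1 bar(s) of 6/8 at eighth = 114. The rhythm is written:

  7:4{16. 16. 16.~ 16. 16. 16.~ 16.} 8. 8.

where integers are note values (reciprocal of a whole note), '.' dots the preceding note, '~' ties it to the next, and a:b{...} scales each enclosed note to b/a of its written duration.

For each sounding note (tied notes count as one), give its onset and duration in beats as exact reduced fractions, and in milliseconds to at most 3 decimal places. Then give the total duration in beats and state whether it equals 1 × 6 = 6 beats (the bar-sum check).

1) 0.0ms=0b +225.564ms=3/7b
2) 225.564ms=3/7b +225.564ms=3/7b
3) 451.128ms=6/7b +451.128ms=6/7b
4) 902.256ms=12/7b +225.564ms=3/7b
5) 1127.82ms=15/7b +451.128ms=6/7b
6) 1578.947ms=3b +789.474ms=3/2b
7) 2368.421ms=9/2b +789.474ms=3/2b
Σ=6b of 6 (114bpm 6/8) — PASS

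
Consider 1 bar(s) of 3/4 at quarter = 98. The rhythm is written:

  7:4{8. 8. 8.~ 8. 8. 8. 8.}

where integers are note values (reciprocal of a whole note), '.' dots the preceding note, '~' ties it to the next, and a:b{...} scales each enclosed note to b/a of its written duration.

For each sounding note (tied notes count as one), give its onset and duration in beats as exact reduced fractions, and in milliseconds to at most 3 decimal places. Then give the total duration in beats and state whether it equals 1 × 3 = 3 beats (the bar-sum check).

1) 0.0ms=0b +262.391ms=3/7b
2) 262.391ms=3/7b +262.391ms=3/7b
3) 524.781ms=6/7b +524.781ms=6/7b
4) 1049.563ms=12/7b +262.391ms=3/7b
5) 1311.953ms=15/7b +262.391ms=3/7b
6) 1574.344ms=18/7b +262.391ms=3/7b
Σ=3b of 3 (98bpm 3/4) — PASS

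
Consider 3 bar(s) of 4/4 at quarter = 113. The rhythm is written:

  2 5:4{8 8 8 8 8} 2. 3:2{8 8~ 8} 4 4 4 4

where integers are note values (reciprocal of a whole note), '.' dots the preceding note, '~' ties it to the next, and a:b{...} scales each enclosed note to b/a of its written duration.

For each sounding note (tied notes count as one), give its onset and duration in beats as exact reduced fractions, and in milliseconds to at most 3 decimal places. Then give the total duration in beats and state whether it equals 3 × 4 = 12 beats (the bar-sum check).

1) 0.0ms=0b +1061.947ms=2b
2) 1061.947ms=2b +212.389ms=2/5b
3) 1274.336ms=12/5b +212.389ms=2/5b
4) 1486.726ms=14/5b +212.389ms=2/5b
5) 1699.115ms=16/5b +212.389ms=2/5b
6) 1911.504ms=18/5b +212.389ms=2/5b
7) 2123.894ms=4b +1592.92ms=3b
8) 3716.814ms=7b +176.991ms=1/3b
9) 3893.805ms=22/3b +353.982ms=2/3b
10) 4247.788ms=8b +530.973ms=1b
11) 4778.761ms=9b +530.973ms=1b
12) 5309.735ms=10b +530.973ms=1b
13) 5840.708ms=11b +530.973ms=1b
Σ=12b of 12 (113bpm 4/4) — PASS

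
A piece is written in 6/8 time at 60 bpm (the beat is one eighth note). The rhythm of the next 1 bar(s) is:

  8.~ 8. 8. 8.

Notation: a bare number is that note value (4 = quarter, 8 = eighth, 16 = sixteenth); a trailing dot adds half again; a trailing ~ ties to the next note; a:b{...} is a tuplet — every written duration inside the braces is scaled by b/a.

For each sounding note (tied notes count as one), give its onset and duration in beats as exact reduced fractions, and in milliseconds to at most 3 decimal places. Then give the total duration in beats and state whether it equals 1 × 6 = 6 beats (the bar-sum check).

1) 0.0ms=0b +3000.0ms=3b
2) 3000.0ms=3b +1500.0ms=3/2b
3) 4500.0ms=9/2b +1500.0ms=3/2b
Σ=6b of 6 (60bpm 6/8) — PASS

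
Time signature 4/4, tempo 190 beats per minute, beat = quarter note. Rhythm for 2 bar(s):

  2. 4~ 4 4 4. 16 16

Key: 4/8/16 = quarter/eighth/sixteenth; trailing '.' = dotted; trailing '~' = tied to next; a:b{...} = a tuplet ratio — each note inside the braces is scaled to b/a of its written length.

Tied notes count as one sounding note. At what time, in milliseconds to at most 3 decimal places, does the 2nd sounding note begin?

note 2 onset = 3b = 947.368ms

1. 0.0ms @ 0 + 947.368ms (3)
2. 947.368ms @ 3 + 631.579ms (2)
3. 1578.947ms @ 5 + 315.789ms (1)
4. 1894.737ms @ 6 + 473.684ms (3/2)
5. 2368.421ms @ 15/2 + 78.947ms (1/4)
6. 2447.368ms @ 31/4 + 78.947ms (1/4)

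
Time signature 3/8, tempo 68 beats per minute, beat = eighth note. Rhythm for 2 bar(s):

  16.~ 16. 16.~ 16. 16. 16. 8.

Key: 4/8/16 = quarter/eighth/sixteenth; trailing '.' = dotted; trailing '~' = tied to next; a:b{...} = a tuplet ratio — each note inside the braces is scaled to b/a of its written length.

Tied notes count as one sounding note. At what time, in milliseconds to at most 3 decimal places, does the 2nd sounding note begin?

1. 0.0ms @ 0 + 1323.529ms (3/2)
2. 1323.529ms @ 3/2 + 1323.529ms (3/2)
3. 2647.059ms @ 3 + 661.765ms (3/4)
4. 3308.824ms @ 15/4 + 661.765ms (3/4)
5. 3970.588ms @ 9/2 + 1323.529ms (3/2)

note 2 onset = 3/2b = 1323.529ms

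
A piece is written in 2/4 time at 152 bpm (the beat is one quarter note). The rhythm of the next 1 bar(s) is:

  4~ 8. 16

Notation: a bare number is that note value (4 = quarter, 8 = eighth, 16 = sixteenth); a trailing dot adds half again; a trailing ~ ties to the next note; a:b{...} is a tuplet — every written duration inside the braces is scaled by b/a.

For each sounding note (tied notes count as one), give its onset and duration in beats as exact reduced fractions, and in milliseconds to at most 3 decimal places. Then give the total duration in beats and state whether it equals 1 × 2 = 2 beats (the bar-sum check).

1) 0.0ms=0b +690.789ms=7/4b
2) 690.789ms=7/4b +98.684ms=1/4b
Σ=2b of 2 (152bpm 2/4) — PASS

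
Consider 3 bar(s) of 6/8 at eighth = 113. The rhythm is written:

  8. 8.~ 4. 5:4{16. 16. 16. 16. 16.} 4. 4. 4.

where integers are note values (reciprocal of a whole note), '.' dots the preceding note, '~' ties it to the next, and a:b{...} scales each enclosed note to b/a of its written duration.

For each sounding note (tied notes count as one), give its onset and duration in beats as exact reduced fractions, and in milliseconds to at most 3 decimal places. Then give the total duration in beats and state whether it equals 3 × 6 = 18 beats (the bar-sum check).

1) 0.0ms=0b +796.46ms=3/2b
2) 796.46ms=3/2b +2389.381ms=9/2b
3) 3185.841ms=6b +318.584ms=3/5b
4) 3504.425ms=33/5b +318.584ms=3/5b
5) 3823.009ms=36/5b +318.584ms=3/5b
6) 4141.593ms=39/5b +318.584ms=3/5b
7) 4460.177ms=42/5b +318.584ms=3/5b
8) 4778.761ms=9b +1592.92ms=3b
9) 6371.681ms=12b +1592.92ms=3b
10) 7964.602ms=15b +1592.92ms=3b
Σ=18b of 18 (113bpm 6/8) — PASS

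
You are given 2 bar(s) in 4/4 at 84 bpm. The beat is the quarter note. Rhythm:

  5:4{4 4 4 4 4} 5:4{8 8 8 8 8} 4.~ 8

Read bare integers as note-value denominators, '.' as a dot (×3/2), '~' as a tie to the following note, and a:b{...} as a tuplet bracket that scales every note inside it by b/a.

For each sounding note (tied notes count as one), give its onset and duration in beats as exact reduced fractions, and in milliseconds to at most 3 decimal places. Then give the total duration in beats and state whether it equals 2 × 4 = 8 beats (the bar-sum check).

1) 0.0ms=0b +571.429ms=4/5b
2) 571.429ms=4/5b +571.429ms=4/5b
3) 1142.857ms=8/5b +571.429ms=4/5b
4) 1714.286ms=12/5b +571.429ms=4/5b
5) 2285.714ms=16/5b +571.429ms=4/5b
6) 2857.143ms=4b +285.714ms=2/5b
7) 3142.857ms=22/5b +285.714ms=2/5b
8) 3428.571ms=24/5b +285.714ms=2/5b
9) 3714.286ms=26/5b +285.714ms=2/5b
10) 4000.0ms=28/5b +285.714ms=2/5b
11) 4285.714ms=6b +1428.571ms=2b
Σ=8b of 8 (84bpm 4/4) — PASS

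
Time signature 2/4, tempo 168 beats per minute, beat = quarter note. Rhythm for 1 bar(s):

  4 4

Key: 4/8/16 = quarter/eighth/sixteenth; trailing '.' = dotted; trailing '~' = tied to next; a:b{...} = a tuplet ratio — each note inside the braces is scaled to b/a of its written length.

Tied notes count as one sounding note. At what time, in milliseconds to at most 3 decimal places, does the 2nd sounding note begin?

note 2 onset = 1b = 357.143ms

1. 0.0ms @ 0 + 357.143ms (1)
2. 357.143ms @ 1 + 357.143ms (1)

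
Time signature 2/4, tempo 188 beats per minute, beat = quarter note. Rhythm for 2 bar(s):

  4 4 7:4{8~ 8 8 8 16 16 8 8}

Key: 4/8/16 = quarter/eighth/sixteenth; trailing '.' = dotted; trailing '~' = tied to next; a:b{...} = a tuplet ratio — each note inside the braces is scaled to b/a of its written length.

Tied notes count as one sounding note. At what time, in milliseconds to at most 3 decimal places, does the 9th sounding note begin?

1. 0.0ms @ 0 + 319.149ms (1)
2. 319.149ms @ 1 + 319.149ms (1)
3. 638.298ms @ 2 + 182.371ms (4/7)
4. 820.669ms @ 18/7 + 91.185ms (2/7)
5. 911.854ms @ 20/7 + 91.185ms (2/7)
6. 1003.04ms @ 22/7 + 45.593ms (1/7)
7. 1048.632ms @ 23/7 + 45.593ms (1/7)
8. 1094.225ms @ 24/7 + 91.185ms (2/7)
9. 1185.41ms @ 26/7 + 91.185ms (2/7)

note 9 onset = 26/7b = 1185.41ms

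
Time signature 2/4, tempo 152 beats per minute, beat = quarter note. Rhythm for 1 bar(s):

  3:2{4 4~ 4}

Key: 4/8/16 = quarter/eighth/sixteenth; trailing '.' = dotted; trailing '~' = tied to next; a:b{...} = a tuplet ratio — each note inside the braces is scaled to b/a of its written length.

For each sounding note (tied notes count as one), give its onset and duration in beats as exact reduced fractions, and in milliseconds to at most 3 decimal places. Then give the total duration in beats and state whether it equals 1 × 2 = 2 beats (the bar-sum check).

1) 0.0ms=0b +263.158ms=2/3b
2) 263.158ms=2/3b +526.316ms=4/3b
Σ=2b of 2 (152bpm 2/4) — PASS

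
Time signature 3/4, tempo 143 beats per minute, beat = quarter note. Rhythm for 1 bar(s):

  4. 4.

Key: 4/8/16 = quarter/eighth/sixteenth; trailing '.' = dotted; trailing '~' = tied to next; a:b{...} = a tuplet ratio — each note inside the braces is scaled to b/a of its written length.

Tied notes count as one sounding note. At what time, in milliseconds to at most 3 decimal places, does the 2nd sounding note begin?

1. 0.0ms @ 0 + 629.371ms (3/2)
2. 629.371ms @ 3/2 + 629.371ms (3/2)

note 2 onset = 3/2b = 629.371ms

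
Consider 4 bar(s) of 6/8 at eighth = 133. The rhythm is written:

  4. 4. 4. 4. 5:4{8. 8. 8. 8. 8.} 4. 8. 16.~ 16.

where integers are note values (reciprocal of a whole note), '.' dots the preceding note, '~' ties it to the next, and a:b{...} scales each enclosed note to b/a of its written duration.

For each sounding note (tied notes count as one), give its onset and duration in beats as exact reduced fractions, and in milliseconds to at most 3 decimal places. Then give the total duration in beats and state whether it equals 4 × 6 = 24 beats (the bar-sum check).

1) 0.0ms=0b +1353.383ms=3b
2) 1353.383ms=3b +1353.383ms=3b
3) 2706.767ms=6b +1353.383ms=3b
4) 4060.15ms=9b +1353.383ms=3b
5) 5413.534ms=12b +541.353ms=6/5b
6) 5954.887ms=66/5b +541.353ms=6/5b
7) 6496.241ms=72/5b +541.353ms=6/5b
8) 7037.594ms=78/5b +541.353ms=6/5b
9) 7578.947ms=84/5b +541.353ms=6/5b
10) 8120.301ms=18b +1353.383ms=3b
11) 9473.684ms=21b +676.692ms=3/2b
12) 10150.376ms=45/2b +676.692ms=3/2b
Σ=24b of 24 (133bpm 6/8) — PASS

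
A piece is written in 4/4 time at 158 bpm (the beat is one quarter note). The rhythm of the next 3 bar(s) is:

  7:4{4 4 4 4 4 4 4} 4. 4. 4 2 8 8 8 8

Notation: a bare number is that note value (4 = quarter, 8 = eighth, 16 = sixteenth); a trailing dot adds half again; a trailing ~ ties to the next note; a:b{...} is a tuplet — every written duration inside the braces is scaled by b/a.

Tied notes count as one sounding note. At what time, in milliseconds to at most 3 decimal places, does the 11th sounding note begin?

1. 0.0ms @ 0 + 216.998ms (4/7)
2. 216.998ms @ 4/7 + 216.998ms (4/7)
3. 433.996ms @ 8/7 + 216.998ms (4/7)
4. 650.995ms @ 12/7 + 216.998ms (4/7)
5. 867.993ms @ 16/7 + 216.998ms (4/7)
6. 1084.991ms @ 20/7 + 216.998ms (4/7)
7. 1301.989ms @ 24/7 + 216.998ms (4/7)
8. 1518.987ms @ 4 + 569.62ms (3/2)
9. 2088.608ms @ 11/2 + 569.62ms (3/2)
10. 2658.228ms @ 7 + 379.747ms (1)
11. 3037.975ms @ 8 + 759.494ms (2)
12. 3797.468ms @ 10 + 189.873ms (1/2)
13. 3987.342ms @ 21/2 + 189.873ms (1/2)
14. 4177.215ms @ 11 + 189.873ms (1/2)
15. 4367.089ms @ 23/2 + 189.873ms (1/2)

note 11 onset = 8b = 3037.975ms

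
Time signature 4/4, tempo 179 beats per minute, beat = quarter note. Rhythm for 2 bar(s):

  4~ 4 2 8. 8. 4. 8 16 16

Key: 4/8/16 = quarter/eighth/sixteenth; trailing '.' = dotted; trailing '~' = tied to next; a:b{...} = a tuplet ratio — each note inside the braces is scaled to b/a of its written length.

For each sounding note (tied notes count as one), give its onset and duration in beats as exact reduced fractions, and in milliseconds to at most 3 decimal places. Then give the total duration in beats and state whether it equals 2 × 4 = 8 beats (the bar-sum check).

1) 0.0ms=0b +670.391ms=2b
2) 670.391ms=2b +670.391ms=2b
3) 1340.782ms=4b +251.397ms=3/4b
4) 1592.179ms=19/4b +251.397ms=3/4b
5) 1843.575ms=11/2b +502.793ms=3/2b
6) 2346.369ms=7b +167.598ms=1/2b
7) 2513.966ms=15/2b +83.799ms=1/4b
8) 2597.765ms=31/4b +83.799ms=1/4b
Σ=8b of 8 (179bpm 4/4) — PASS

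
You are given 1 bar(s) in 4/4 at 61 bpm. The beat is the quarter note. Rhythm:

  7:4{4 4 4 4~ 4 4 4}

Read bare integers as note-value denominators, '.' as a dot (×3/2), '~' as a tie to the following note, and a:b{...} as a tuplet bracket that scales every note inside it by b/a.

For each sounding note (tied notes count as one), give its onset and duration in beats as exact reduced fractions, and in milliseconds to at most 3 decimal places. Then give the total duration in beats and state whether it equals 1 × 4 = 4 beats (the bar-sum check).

1) 0.0ms=0b +562.061ms=4/7b
2) 562.061ms=4/7b +562.061ms=4/7b
3) 1124.122ms=8/7b +562.061ms=4/7b
4) 1686.183ms=12/7b +1124.122ms=8/7b
5) 2810.304ms=20/7b +562.061ms=4/7b
6) 3372.365ms=24/7b +562.061ms=4/7b
Σ=4b of 4 (61bpm 4/4) — PASS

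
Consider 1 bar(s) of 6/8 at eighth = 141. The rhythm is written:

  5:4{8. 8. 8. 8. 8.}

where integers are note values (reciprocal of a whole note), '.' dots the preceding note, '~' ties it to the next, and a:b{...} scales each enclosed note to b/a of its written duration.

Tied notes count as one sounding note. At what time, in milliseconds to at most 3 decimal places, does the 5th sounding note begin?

1. 0.0ms @ 0 + 510.638ms (6/5)
2. 510.638ms @ 6/5 + 510.638ms (6/5)
3. 1021.277ms @ 12/5 + 510.638ms (6/5)
4. 1531.915ms @ 18/5 + 510.638ms (6/5)
5. 2042.553ms @ 24/5 + 510.638ms (6/5)

note 5 onset = 24/5b = 2042.553ms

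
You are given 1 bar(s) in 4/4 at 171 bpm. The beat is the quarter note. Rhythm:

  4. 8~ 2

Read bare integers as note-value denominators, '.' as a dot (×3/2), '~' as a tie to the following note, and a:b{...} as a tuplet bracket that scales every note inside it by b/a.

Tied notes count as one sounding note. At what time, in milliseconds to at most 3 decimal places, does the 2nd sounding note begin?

note 2 onset = 3/2b = 526.316ms

1. 0.0ms @ 0 + 526.316ms (3/2)
2. 526.316ms @ 3/2 + 877.193ms (5/2)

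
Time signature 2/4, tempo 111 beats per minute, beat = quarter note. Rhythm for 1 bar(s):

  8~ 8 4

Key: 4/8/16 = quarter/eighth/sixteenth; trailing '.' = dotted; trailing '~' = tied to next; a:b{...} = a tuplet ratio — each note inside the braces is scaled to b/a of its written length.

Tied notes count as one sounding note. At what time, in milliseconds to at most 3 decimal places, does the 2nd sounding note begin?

note 2 onset = 1b = 540.541ms

1. 0.0ms @ 0 + 540.541ms (1)
2. 540.541ms @ 1 + 540.541ms (1)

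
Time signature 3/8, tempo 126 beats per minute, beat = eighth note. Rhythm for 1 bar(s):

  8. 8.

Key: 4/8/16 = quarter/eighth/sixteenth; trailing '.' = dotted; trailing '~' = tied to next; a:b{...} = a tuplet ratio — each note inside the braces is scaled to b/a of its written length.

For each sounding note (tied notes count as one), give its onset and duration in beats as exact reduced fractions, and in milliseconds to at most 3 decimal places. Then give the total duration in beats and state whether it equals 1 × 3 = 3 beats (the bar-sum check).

1) 0.0ms=0b +714.286ms=3/2b
2) 714.286ms=3/2b +714.286ms=3/2b
Σ=3b of 3 (126bpm 3/8) — PASS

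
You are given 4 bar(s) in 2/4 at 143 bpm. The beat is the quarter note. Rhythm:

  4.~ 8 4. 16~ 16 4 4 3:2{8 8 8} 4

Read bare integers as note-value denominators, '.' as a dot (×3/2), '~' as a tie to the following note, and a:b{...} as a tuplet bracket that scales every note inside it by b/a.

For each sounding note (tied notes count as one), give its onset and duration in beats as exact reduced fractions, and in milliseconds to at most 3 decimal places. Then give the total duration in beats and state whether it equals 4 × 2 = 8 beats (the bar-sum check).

1) 0.0ms=0b +839.161ms=2b
2) 839.161ms=2b +629.371ms=3/2b
3) 1468.531ms=7/2b +209.79ms=1/2b
4) 1678.322ms=4b +419.58ms=1b
5) 2097.902ms=5b +419.58ms=1b
6) 2517.483ms=6b +139.86ms=1/3b
7) 2657.343ms=19/3b +139.86ms=1/3b
8) 2797.203ms=20/3b +139.86ms=1/3b
9) 2937.063ms=7b +419.58ms=1b
Σ=8b of 8 (143bpm 2/4) — PASS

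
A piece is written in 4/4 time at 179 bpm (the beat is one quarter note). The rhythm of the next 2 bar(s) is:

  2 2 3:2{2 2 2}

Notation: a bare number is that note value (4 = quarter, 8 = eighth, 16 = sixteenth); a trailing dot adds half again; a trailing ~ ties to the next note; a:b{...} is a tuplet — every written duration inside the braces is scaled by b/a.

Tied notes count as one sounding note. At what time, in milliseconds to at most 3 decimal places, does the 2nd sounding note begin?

note 2 onset = 2b = 670.391ms

1. 0.0ms @ 0 + 670.391ms (2)
2. 670.391ms @ 2 + 670.391ms (2)
3. 1340.782ms @ 4 + 446.927ms (4/3)
4. 1787.709ms @ 16/3 + 446.927ms (4/3)
5. 2234.637ms @ 20/3 + 446.927ms (4/3)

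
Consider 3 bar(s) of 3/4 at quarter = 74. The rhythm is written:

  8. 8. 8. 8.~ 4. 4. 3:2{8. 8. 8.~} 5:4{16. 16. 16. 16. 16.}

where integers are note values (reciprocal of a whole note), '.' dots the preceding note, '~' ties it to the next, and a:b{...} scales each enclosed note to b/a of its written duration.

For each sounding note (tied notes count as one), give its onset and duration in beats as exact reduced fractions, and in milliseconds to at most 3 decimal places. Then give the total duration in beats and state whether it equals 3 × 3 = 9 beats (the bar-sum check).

1) 0.0ms=0b +608.108ms=3/4b
2) 608.108ms=3/4b +608.108ms=3/4b
3) 1216.216ms=3/2b +608.108ms=3/4b
4) 1824.324ms=9/4b +1824.324ms=9/4b
5) 3648.649ms=9/2b +1216.216ms=3/2b
6) 4864.865ms=6b +405.405ms=1/2b
7) 5270.27ms=13/2b +405.405ms=1/2b
8) 5675.676ms=7b +648.649ms=4/5b
9) 6324.324ms=39/5b +243.243ms=3/10b
10) 6567.568ms=81/10b +243.243ms=3/10b
11) 6810.811ms=42/5b +243.243ms=3/10b
12) 7054.054ms=87/10b +243.243ms=3/10b
Σ=9b of 9 (74bpm 3/4) — PASS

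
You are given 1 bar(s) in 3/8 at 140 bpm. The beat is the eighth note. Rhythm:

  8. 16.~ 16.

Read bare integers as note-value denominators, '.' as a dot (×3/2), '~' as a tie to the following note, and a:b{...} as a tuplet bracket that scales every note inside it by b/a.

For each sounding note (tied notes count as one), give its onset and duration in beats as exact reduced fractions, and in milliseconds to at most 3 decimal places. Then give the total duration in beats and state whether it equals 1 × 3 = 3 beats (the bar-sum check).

1) 0.0ms=0b +642.857ms=3/2b
2) 642.857ms=3/2b +642.857ms=3/2b
Σ=3b of 3 (140bpm 3/8) — PASS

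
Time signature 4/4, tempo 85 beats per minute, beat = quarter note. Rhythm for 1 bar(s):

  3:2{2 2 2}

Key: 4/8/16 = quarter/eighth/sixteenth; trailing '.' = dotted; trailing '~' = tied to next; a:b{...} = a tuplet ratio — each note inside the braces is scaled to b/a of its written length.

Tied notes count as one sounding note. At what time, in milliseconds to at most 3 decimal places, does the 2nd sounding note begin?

1. 0.0ms @ 0 + 941.176ms (4/3)
2. 941.176ms @ 4/3 + 941.176ms (4/3)
3. 1882.353ms @ 8/3 + 941.176ms (4/3)

note 2 onset = 4/3b = 941.176ms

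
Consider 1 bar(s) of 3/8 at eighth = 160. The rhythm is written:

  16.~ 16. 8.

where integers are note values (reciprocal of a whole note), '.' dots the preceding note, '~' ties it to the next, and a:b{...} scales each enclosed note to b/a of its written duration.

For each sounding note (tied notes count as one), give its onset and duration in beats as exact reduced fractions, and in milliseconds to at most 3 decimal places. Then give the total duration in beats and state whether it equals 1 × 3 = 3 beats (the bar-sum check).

1) 0.0ms=0b +562.5ms=3/2b
2) 562.5ms=3/2b +562.5ms=3/2b
Σ=3b of 3 (160bpm 3/8) — PASS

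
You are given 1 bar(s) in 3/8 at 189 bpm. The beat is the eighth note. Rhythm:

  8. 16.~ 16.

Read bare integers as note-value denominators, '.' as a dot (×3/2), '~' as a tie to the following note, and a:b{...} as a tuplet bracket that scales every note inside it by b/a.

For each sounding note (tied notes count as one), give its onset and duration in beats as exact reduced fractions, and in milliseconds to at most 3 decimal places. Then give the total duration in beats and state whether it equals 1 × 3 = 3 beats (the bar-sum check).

1) 0.0ms=0b +476.19ms=3/2b
2) 476.19ms=3/2b +476.19ms=3/2b
Σ=3b of 3 (189bpm 3/8) — PASS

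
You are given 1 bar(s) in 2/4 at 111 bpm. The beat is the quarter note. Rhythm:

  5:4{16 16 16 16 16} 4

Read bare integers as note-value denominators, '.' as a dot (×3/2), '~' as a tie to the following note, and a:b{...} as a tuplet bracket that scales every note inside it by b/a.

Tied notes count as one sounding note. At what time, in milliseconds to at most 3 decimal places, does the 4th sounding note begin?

note 4 onset = 3/5b = 324.324ms

1. 0.0ms @ 0 + 108.108ms (1/5)
2. 108.108ms @ 1/5 + 108.108ms (1/5)
3. 216.216ms @ 2/5 + 108.108ms (1/5)
4. 324.324ms @ 3/5 + 108.108ms (1/5)
5. 432.432ms @ 4/5 + 108.108ms (1/5)
6. 540.541ms @ 1 + 540.541ms (1)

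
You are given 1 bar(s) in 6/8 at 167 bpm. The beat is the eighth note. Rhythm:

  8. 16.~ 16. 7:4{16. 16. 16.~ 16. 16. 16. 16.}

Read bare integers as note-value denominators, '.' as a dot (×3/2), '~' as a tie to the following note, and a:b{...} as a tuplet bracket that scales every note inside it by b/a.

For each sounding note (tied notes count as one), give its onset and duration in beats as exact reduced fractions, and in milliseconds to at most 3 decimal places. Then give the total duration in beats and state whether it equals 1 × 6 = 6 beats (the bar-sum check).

1) 0.0ms=0b +538.922ms=3/2b
2) 538.922ms=3/2b +538.922ms=3/2b
3) 1077.844ms=3b +153.978ms=3/7b
4) 1231.822ms=24/7b +153.978ms=3/7b
5) 1385.8ms=27/7b +307.956ms=6/7b
6) 1693.755ms=33/7b +153.978ms=3/7b
7) 1847.733ms=36/7b +153.978ms=3/7b
8) 2001.711ms=39/7b +153.978ms=3/7b
Σ=6b of 6 (167bpm 6/8) — PASS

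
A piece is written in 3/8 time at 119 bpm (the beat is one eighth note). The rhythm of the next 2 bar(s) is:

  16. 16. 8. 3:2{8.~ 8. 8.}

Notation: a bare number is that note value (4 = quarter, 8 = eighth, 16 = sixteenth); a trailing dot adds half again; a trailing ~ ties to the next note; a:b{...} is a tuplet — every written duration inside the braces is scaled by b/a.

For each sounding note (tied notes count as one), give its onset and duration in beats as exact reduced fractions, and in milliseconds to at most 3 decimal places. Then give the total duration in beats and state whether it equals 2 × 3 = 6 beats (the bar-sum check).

1) 0.0ms=0b +378.151ms=3/4b
2) 378.151ms=3/4b +378.151ms=3/4b
3) 756.303ms=3/2b +756.303ms=3/2b
4) 1512.605ms=3b +1008.403ms=2b
5) 2521.008ms=5b +504.202ms=1b
Σ=6b of 6 (119bpm 3/8) — PASS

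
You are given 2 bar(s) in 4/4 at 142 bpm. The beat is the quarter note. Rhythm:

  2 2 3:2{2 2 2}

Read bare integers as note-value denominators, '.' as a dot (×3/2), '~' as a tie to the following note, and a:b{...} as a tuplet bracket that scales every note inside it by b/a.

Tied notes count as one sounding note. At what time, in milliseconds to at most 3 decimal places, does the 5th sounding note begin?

1. 0.0ms @ 0 + 845.07ms (2)
2. 845.07ms @ 2 + 845.07ms (2)
3. 1690.141ms @ 4 + 563.38ms (4/3)
4. 2253.521ms @ 16/3 + 563.38ms (4/3)
5. 2816.901ms @ 20/3 + 563.38ms (4/3)

note 5 onset = 20/3b = 2816.901ms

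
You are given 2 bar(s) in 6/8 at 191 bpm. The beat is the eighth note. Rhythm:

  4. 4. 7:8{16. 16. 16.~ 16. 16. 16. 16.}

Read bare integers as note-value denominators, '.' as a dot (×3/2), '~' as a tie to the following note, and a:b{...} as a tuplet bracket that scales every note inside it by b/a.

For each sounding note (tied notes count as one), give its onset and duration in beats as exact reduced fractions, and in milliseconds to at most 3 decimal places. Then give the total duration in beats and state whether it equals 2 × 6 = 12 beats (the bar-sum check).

1) 0.0ms=0b +942.408ms=3b
2) 942.408ms=3b +942.408ms=3b
3) 1884.817ms=6b +269.26ms=6/7b
4) 2154.076ms=48/7b +269.26ms=6/7b
5) 2423.336ms=54/7b +538.519ms=12/7b
6) 2961.855ms=66/7b +269.26ms=6/7b
7) 3231.114ms=72/7b +269.26ms=6/7b
8) 3500.374ms=78/7b +269.26ms=6/7b
Σ=12b of 12 (191bpm 6/8) — PASS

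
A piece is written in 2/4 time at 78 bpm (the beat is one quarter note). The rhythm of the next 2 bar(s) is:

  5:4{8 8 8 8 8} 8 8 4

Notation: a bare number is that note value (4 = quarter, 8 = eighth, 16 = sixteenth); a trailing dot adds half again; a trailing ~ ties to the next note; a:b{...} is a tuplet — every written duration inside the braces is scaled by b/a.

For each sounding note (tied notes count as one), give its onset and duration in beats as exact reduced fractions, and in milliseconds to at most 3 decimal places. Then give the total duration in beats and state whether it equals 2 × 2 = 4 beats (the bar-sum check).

1) 0.0ms=0b +307.692ms=2/5b
2) 307.692ms=2/5b +307.692ms=2/5b
3) 615.385ms=4/5b +307.692ms=2/5b
4) 923.077ms=6/5b +307.692ms=2/5b
5) 1230.769ms=8/5b +307.692ms=2/5b
6) 1538.462ms=2b +384.615ms=1/2b
7) 1923.077ms=5/2b +384.615ms=1/2b
8) 2307.692ms=3b +769.231ms=1b
Σ=4b of 4 (78bpm 2/4) — PASS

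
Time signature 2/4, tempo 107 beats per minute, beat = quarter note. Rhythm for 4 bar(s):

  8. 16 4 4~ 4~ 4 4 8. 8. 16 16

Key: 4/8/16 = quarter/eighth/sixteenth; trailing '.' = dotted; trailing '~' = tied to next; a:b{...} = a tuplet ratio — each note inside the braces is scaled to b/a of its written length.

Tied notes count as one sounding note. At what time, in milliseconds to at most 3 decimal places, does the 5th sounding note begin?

1. 0.0ms @ 0 + 420.561ms (3/4)
2. 420.561ms @ 3/4 + 140.187ms (1/4)
3. 560.748ms @ 1 + 560.748ms (1)
4. 1121.495ms @ 2 + 1682.243ms (3)
5. 2803.738ms @ 5 + 560.748ms (1)
6. 3364.486ms @ 6 + 420.561ms (3/4)
7. 3785.047ms @ 27/4 + 420.561ms (3/4)
8. 4205.607ms @ 15/2 + 140.187ms (1/4)
9. 4345.794ms @ 31/4 + 140.187ms (1/4)

note 5 onset = 5b = 2803.738ms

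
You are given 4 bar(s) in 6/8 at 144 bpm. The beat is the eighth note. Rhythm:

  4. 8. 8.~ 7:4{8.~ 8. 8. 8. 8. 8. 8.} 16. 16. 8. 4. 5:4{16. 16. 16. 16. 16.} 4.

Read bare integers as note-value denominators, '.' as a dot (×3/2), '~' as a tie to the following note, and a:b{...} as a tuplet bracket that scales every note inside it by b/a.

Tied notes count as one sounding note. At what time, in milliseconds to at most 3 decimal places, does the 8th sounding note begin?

note 8 onset = 78/7b = 4642.857ms

1. 0.0ms @ 0 + 1250.0ms (3)
2. 1250.0ms @ 3 + 625.0ms (3/2)
3. 1875.0ms @ 9/2 + 1339.286ms (45/14)
4. 3214.286ms @ 54/7 + 357.143ms (6/7)
5. 3571.429ms @ 60/7 + 357.143ms (6/7)
6. 3928.571ms @ 66/7 + 357.143ms (6/7)
7. 4285.714ms @ 72/7 + 357.143ms (6/7)
8. 4642.857ms @ 78/7 + 357.143ms (6/7)
9. 5000.0ms @ 12 + 312.5ms (3/4)
10. 5312.5ms @ 51/4 + 312.5ms (3/4)
11. 5625.0ms @ 27/2 + 625.0ms (3/2)
12. 6250.0ms @ 15 + 1250.0ms (3)
13. 7500.0ms @ 18 + 250.0ms (3/5)
14. 7750.0ms @ 93/5 + 250.0ms (3/5)
15. 8000.0ms @ 96/5 + 250.0ms (3/5)
16. 8250.0ms @ 99/5 + 250.0ms (3/5)
17. 8500.0ms @ 102/5 + 250.0ms (3/5)
18. 8750.0ms @ 21 + 1250.0ms (3)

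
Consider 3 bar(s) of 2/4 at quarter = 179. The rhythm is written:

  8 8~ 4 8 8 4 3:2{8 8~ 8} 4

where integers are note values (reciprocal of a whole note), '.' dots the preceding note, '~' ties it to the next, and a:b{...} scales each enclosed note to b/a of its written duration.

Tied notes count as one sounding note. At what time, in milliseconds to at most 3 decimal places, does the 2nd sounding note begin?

1. 0.0ms @ 0 + 167.598ms (1/2)
2. 167.598ms @ 1/2 + 502.793ms (3/2)
3. 670.391ms @ 2 + 167.598ms (1/2)
4. 837.989ms @ 5/2 + 167.598ms (1/2)
5. 1005.587ms @ 3 + 335.196ms (1)
6. 1340.782ms @ 4 + 111.732ms (1/3)
7. 1452.514ms @ 13/3 + 223.464ms (2/3)
8. 1675.978ms @ 5 + 335.196ms (1)

note 2 onset = 1/2b = 167.598ms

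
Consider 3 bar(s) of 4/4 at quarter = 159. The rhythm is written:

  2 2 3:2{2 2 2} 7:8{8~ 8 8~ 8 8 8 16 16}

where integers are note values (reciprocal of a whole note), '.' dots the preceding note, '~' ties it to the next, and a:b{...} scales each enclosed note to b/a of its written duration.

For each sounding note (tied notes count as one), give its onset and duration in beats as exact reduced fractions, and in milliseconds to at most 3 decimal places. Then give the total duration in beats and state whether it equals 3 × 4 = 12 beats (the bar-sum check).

1) 0.0ms=0b +754.717ms=2b
2) 754.717ms=2b +754.717ms=2b
3) 1509.434ms=4b +503.145ms=4/3b
4) 2012.579ms=16/3b +503.145ms=4/3b
5) 2515.723ms=20/3b +503.145ms=4/3b
6) 3018.868ms=8b +431.267ms=8/7b
7) 3450.135ms=64/7b +431.267ms=8/7b
8) 3881.402ms=72/7b +215.633ms=4/7b
9) 4097.035ms=76/7b +215.633ms=4/7b
10) 4312.668ms=80/7b +107.817ms=2/7b
11) 4420.485ms=82/7b +107.817ms=2/7b
Σ=12b of 12 (159bpm 4/4) — PASS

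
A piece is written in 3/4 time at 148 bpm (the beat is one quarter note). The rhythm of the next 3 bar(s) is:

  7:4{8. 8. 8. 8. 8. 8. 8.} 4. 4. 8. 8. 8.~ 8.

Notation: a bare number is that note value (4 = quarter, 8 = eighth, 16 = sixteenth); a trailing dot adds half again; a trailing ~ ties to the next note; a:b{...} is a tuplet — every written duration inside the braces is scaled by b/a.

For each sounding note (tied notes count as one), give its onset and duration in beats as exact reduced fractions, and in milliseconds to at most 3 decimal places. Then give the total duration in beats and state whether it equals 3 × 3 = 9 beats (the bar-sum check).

1) 0.0ms=0b +173.745ms=3/7b
2) 173.745ms=3/7b +173.745ms=3/7b
3) 347.49ms=6/7b +173.745ms=3/7b
4) 521.236ms=9/7b +173.745ms=3/7b
5) 694.981ms=12/7b +173.745ms=3/7b
6) 868.726ms=15/7b +173.745ms=3/7b
7) 1042.471ms=18/7b +173.745ms=3/7b
8) 1216.216ms=3b +608.108ms=3/2b
9) 1824.324ms=9/2b +608.108ms=3/2b
10) 2432.432ms=6b +304.054ms=3/4b
11) 2736.486ms=27/4b +304.054ms=3/4b
12) 3040.541ms=15/2b +608.108ms=3/2b
Σ=9b of 9 (148bpm 3/4) — PASS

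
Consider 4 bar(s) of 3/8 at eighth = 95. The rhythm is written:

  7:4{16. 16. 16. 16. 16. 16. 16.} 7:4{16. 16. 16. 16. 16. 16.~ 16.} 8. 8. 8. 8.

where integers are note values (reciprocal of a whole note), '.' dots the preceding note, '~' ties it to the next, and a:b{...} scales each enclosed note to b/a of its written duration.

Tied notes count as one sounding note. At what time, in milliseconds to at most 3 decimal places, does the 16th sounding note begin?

1. 0.0ms @ 0 + 270.677ms (3/7)
2. 270.677ms @ 3/7 + 270.677ms (3/7)
3. 541.353ms @ 6/7 + 270.677ms (3/7)
4. 812.03ms @ 9/7 + 270.677ms (3/7)
5. 1082.707ms @ 12/7 + 270.677ms (3/7)
6. 1353.383ms @ 15/7 + 270.677ms (3/7)
7. 1624.06ms @ 18/7 + 270.677ms (3/7)
8. 1894.737ms @ 3 + 270.677ms (3/7)
9. 2165.414ms @ 24/7 + 270.677ms (3/7)
10. 2436.09ms @ 27/7 + 270.677ms (3/7)
11. 2706.767ms @ 30/7 + 270.677ms (3/7)
12. 2977.444ms @ 33/7 + 270.677ms (3/7)
13. 3248.12ms @ 36/7 + 541.353ms (6/7)
14. 3789.474ms @ 6 + 947.368ms (3/2)
15. 4736.842ms @ 15/2 + 947.368ms (3/2)
16. 5684.211ms @ 9 + 947.368ms (3/2)
17. 6631.579ms @ 21/2 + 947.368ms (3/2)

note 16 onset = 9b = 5684.211ms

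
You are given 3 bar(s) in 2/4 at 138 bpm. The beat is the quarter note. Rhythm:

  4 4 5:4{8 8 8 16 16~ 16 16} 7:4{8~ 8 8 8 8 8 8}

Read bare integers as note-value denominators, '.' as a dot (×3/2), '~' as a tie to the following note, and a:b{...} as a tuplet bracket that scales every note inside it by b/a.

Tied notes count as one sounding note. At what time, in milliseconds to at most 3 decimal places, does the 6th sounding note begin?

note 6 onset = 16/5b = 1391.304ms

1. 0.0ms @ 0 + 434.783ms (1)
2. 434.783ms @ 1 + 434.783ms (1)
3. 869.565ms @ 2 + 173.913ms (2/5)
4. 1043.478ms @ 12/5 + 173.913ms (2/5)
5. 1217.391ms @ 14/5 + 173.913ms (2/5)
6. 1391.304ms @ 16/5 + 86.957ms (1/5)
7. 1478.261ms @ 17/5 + 173.913ms (2/5)
8. 1652.174ms @ 19/5 + 86.957ms (1/5)
9. 1739.13ms @ 4 + 248.447ms (4/7)
10. 1987.578ms @ 32/7 + 124.224ms (2/7)
11. 2111.801ms @ 34/7 + 124.224ms (2/7)
12. 2236.025ms @ 36/7 + 124.224ms (2/7)
13. 2360.248ms @ 38/7 + 124.224ms (2/7)
14. 2484.472ms @ 40/7 + 124.224ms (2/7)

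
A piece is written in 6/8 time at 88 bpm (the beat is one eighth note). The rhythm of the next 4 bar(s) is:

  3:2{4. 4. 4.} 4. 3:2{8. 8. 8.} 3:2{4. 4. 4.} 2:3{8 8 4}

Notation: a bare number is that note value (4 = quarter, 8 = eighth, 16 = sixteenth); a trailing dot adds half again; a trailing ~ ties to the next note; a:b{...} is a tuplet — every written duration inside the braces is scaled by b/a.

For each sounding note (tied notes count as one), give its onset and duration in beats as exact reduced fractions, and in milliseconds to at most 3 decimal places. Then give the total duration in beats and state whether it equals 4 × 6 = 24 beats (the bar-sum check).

1) 0.0ms=0b +1363.636ms=2b
2) 1363.636ms=2b +1363.636ms=2b
3) 2727.273ms=4b +1363.636ms=2b
4) 4090.909ms=6b +2045.455ms=3b
5) 6136.364ms=9b +681.818ms=1b
6) 6818.182ms=10b +681.818ms=1b
7) 7500.0ms=11b +681.818ms=1b
8) 8181.818ms=12b +1363.636ms=2b
9) 9545.455ms=14b +1363.636ms=2b
10) 10909.091ms=16b +1363.636ms=2b
11) 12272.727ms=18b +1022.727ms=3/2b
12) 13295.455ms=39/2b +1022.727ms=3/2b
13) 14318.182ms=21b +2045.455ms=3b
Σ=24b of 24 (88bpm 6/8) — PASS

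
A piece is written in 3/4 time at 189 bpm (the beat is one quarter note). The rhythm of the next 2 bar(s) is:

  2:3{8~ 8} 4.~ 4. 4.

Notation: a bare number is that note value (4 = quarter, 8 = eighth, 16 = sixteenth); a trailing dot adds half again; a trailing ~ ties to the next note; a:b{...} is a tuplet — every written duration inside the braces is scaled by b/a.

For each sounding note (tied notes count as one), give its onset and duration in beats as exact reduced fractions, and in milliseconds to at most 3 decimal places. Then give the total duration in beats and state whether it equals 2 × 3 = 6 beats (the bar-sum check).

1) 0.0ms=0b +476.19ms=3/2b
2) 476.19ms=3/2b +952.381ms=3b
3) 1428.571ms=9/2b +476.19ms=3/2b
Σ=6b of 6 (189bpm 3/4) — PASS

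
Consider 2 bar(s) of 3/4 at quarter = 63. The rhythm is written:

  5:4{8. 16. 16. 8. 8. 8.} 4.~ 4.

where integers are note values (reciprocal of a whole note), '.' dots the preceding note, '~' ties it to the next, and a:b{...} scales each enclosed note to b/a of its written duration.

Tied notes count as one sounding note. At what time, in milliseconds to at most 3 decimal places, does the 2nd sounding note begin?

note 2 onset = 3/5b = 571.429ms

1. 0.0ms @ 0 + 571.429ms (3/5)
2. 571.429ms @ 3/5 + 285.714ms (3/10)
3. 857.143ms @ 9/10 + 285.714ms (3/10)
4. 1142.857ms @ 6/5 + 571.429ms (3/5)
5. 1714.286ms @ 9/5 + 571.429ms (3/5)
6. 2285.714ms @ 12/5 + 571.429ms (3/5)
7. 2857.143ms @ 3 + 2857.143ms (3)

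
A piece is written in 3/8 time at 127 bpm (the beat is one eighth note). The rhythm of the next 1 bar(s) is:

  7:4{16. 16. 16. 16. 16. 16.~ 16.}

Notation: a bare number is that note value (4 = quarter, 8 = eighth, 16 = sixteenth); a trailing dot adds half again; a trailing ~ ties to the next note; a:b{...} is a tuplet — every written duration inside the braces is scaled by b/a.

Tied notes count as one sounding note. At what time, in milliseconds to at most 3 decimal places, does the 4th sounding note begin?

1. 0.0ms @ 0 + 202.475ms (3/7)
2. 202.475ms @ 3/7 + 202.475ms (3/7)
3. 404.949ms @ 6/7 + 202.475ms (3/7)
4. 607.424ms @ 9/7 + 202.475ms (3/7)
5. 809.899ms @ 12/7 + 202.475ms (3/7)
6. 1012.373ms @ 15/7 + 404.949ms (6/7)

note 4 onset = 9/7b = 607.424ms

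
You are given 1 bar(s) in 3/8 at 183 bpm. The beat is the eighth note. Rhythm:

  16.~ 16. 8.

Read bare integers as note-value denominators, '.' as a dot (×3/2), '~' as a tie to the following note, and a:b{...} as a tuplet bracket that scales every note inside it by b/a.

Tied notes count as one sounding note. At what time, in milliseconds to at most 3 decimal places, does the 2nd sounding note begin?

note 2 onset = 3/2b = 491.803ms

1. 0.0ms @ 0 + 491.803ms (3/2)
2. 491.803ms @ 3/2 + 491.803ms (3/2)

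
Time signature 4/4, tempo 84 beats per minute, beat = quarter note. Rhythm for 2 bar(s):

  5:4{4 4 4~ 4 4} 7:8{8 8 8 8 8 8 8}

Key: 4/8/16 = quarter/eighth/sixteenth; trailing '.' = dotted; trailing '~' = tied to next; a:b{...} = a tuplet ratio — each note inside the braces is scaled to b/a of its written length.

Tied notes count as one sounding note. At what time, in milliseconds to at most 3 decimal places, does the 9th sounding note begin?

note 9 onset = 44/7b = 4489.796ms

1. 0.0ms @ 0 + 571.429ms (4/5)
2. 571.429ms @ 4/5 + 571.429ms (4/5)
3. 1142.857ms @ 8/5 + 1142.857ms (8/5)
4. 2285.714ms @ 16/5 + 571.429ms (4/5)
5. 2857.143ms @ 4 + 408.163ms (4/7)
6. 3265.306ms @ 32/7 + 408.163ms (4/7)
7. 3673.469ms @ 36/7 + 408.163ms (4/7)
8. 4081.633ms @ 40/7 + 408.163ms (4/7)
9. 4489.796ms @ 44/7 + 408.163ms (4/7)
10. 4897.959ms @ 48/7 + 408.163ms (4/7)
11. 5306.122ms @ 52/7 + 408.163ms (4/7)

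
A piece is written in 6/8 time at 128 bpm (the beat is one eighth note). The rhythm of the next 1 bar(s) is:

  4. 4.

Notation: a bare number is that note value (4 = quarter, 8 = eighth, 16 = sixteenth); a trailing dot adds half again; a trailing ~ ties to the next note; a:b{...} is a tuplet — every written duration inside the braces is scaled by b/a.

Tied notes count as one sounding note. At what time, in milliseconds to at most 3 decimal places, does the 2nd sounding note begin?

1. 0.0ms @ 0 + 1406.25ms (3)
2. 1406.25ms @ 3 + 1406.25ms (3)

note 2 onset = 3b = 1406.25ms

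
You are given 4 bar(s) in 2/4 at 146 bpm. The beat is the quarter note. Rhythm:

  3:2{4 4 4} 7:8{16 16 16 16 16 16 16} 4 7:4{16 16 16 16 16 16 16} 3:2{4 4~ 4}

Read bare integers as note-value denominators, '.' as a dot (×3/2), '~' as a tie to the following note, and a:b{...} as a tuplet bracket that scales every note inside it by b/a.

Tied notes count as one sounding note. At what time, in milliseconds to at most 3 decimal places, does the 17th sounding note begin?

note 17 onset = 40/7b = 2348.337ms

1. 0.0ms @ 0 + 273.973ms (2/3)
2. 273.973ms @ 2/3 + 273.973ms (2/3)
3. 547.945ms @ 4/3 + 273.973ms (2/3)
4. 821.918ms @ 2 + 117.417ms (2/7)
5. 939.335ms @ 16/7 + 117.417ms (2/7)
6. 1056.751ms @ 18/7 + 117.417ms (2/7)
7. 1174.168ms @ 20/7 + 117.417ms (2/7)
8. 1291.585ms @ 22/7 + 117.417ms (2/7)
9. 1409.002ms @ 24/7 + 117.417ms (2/7)
10. 1526.419ms @ 26/7 + 117.417ms (2/7)
11. 1643.836ms @ 4 + 410.959ms (1)
12. 2054.795ms @ 5 + 58.708ms (1/7)
13. 2113.503ms @ 36/7 + 58.708ms (1/7)
14. 2172.211ms @ 37/7 + 58.708ms (1/7)
15. 2230.92ms @ 38/7 + 58.708ms (1/7)
16. 2289.628ms @ 39/7 + 58.708ms (1/7)
17. 2348.337ms @ 40/7 + 58.708ms (1/7)
18. 2407.045ms @ 41/7 + 58.708ms (1/7)
19. 2465.753ms @ 6 + 273.973ms (2/3)
20. 2739.726ms @ 20/3 + 547.945ms (4/3)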